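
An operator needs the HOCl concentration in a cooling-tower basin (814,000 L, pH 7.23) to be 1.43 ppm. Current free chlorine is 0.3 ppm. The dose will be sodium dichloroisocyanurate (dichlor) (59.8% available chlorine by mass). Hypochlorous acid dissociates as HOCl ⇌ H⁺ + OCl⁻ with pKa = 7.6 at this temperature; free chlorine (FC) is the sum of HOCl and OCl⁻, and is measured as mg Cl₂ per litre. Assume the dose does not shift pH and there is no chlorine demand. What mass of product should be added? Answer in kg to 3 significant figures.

2.37 kg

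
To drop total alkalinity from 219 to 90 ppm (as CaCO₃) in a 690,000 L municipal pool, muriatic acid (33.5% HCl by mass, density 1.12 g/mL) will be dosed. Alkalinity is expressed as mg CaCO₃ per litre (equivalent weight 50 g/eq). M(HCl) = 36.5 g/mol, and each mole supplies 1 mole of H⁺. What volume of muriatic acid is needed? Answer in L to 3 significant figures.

Alkalinity to neutralize: (219 − 90) = 129 mg/L as CaCO₃ × 690,000 L = 89,010 g as CaCO₃.
Equivalents of H⁺ required: 89,010 ÷ 50 g/eq = 1780 eq = 1780 mol HCl.
Mass of HCl: 1780 × 36.5 = 64,980 g.
Mass of 33.5% solution: 64,980 / 0.335 = 194,000 g.
Volume: 194,000 g ÷ 1.12 g/mL = 173,200 mL.

173 L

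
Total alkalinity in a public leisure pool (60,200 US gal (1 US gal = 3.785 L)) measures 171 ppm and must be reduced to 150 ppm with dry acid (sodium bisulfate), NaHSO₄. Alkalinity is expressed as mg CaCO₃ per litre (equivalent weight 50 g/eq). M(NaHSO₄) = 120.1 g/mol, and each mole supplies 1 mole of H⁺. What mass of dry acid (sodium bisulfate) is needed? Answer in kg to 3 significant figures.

11.5 kg

Volume: 60,200 US gal × 3.785 L/gal = 227,857 L.
Alkalinity to neutralize: (171 − 150) = 21 mg/L as CaCO₃ × 227,857 L = 4785 g as CaCO₃.
Equivalents of H⁺ required: 4785 ÷ 50 g/eq = 95.7 eq = 95.7 mol NaHSO₄.
Mass of NaHSO₄: 95.7 × 120.1 = 11,490 g.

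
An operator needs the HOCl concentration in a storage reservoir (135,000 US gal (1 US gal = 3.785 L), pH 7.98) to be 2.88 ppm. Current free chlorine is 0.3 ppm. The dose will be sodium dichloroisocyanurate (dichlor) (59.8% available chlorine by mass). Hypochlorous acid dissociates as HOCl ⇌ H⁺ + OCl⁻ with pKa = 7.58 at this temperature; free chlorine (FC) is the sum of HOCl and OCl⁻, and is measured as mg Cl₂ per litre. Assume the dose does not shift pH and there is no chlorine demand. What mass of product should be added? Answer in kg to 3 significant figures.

Volume: 135,000 US gal × 3.785 L/gal = 510,975 L.
[OCl⁻]/[HOCl] = 10^(pH − pKa) = 10^(7.98 − 7.58) = 2.512; fraction as HOCl = 1/(1 + 2.512) = 0.2847.
Free chlorine required for 2.88 ppm HOCl: 2.88 / 0.2847 = 10.11 ppm.
FC to add: 10.11 − 0.3 = 9.814 mg/L as Cl₂.
Cl₂ equivalent: 9.814 mg/L × 510,975 L = 5015 g.
Product at 59.8% available Cl: 5015 / 0.598 = 8386 g.

8.39 kg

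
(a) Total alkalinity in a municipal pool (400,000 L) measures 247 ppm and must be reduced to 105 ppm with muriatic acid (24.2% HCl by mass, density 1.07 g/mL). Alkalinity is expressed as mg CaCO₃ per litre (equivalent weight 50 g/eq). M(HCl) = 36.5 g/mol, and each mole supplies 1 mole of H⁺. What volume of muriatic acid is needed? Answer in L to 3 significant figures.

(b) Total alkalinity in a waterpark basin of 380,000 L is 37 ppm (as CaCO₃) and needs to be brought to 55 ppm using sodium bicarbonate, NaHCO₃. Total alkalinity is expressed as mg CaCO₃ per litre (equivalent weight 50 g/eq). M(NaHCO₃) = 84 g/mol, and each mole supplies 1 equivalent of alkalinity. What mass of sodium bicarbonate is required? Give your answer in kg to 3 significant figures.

(a) 160 L; (b) 11.5 kg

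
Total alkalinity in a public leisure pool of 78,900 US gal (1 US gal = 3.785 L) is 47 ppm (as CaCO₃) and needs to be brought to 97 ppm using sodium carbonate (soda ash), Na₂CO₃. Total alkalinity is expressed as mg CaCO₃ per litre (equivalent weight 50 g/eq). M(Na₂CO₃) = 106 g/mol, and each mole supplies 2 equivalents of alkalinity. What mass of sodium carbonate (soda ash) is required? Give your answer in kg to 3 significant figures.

15.8 kg

Volume: 78,900 US gal × 3.785 L/gal = 298,636 L.
Alkalinity to add: (97 − 47) = 50 mg/L as CaCO₃ × 298,636 L = 14,930 g as CaCO₃.
Equivalents: 14,930 g ÷ 50 g/eq = 298.6 eq.
Each mole of Na₂CO₃ supplies 2 eq, so 298.6 / 2 = 149.3 mol.
Mass: 149.3 mol × 106 g/mol = 15,830 g.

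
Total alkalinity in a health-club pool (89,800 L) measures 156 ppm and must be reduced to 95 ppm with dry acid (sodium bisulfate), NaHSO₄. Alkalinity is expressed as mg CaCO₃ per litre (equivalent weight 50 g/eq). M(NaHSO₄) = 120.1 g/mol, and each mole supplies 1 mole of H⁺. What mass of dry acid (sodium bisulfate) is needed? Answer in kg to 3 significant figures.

13.2 kg

Alkalinity to neutralize: (156 − 95) = 61 mg/L as CaCO₃ × 89,800 L = 5478 g as CaCO₃.
Equivalents of H⁺ required: 5478 ÷ 50 g/eq = 109.6 eq = 109.6 mol NaHSO₄.
Mass of NaHSO₄: 109.6 × 120.1 = 13,160 g.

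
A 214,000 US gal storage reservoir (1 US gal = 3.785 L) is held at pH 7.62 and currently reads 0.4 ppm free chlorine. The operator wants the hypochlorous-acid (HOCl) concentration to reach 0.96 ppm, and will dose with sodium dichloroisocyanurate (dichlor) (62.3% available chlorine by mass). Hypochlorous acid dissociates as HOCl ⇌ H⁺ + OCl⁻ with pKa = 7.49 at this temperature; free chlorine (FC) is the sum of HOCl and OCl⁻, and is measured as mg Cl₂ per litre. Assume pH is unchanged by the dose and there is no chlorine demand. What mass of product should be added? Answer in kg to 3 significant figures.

2.41 kg

Volume: 214,000 US gal × 3.785 L/gal = 809,990 L.
[OCl⁻]/[HOCl] = 10^(pH − pKa) = 10^(7.62 − 7.49) = 1.349; fraction as HOCl = 1/(1 + 1.349) = 0.4257.
Free chlorine required for 0.96 ppm HOCl: 0.96 / 0.4257 = 2.255 ppm.
FC to add: 2.255 − 0.4 = 1.855 mg/L as Cl₂.
Cl₂ equivalent: 1.855 mg/L × 809,990 L = 1503 g.
Product at 62.3% available Cl: 1503 / 0.623 = 2412 g.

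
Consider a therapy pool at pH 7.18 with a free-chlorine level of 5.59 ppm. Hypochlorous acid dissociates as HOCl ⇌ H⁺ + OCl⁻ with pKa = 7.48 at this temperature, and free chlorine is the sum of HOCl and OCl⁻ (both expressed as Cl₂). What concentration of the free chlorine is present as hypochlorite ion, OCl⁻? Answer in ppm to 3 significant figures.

1.87 ppm

[OCl⁻]/[HOCl] = 10^(pH − pKa) = 10^(7.18 − 7.48) = 10^-0.30 = 0.5012.
Fraction as HOCl = 1 / (1 + 0.5012) = 0.6661.
OCl⁻ = (1 − 0.6661) × 5.59 ppm = 1.866 ppm.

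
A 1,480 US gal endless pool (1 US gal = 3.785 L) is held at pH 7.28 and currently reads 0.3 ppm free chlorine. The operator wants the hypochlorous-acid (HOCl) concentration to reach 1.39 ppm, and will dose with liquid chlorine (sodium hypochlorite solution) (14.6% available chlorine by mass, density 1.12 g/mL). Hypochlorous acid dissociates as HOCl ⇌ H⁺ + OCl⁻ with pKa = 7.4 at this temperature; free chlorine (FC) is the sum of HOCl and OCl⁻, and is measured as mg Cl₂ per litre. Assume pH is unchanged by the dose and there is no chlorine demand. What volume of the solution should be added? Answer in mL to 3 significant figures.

Volume: 1,480 US gal × 3.785 L/gal = 5,602 L.
[OCl⁻]/[HOCl] = 10^(pH − pKa) = 10^(7.28 − 7.4) = 0.7586; fraction as HOCl = 1/(1 + 0.7586) = 0.5686.
Free chlorine required for 1.39 ppm HOCl: 1.39 / 0.5686 = 2.444 ppm.
FC to add: 2.444 − 0.3 = 2.144 mg/L as Cl₂.
Cl₂ equivalent: 2.144 mg/L × 5,602 L = 12.01 g.
Product at 14.6% available Cl: 12.01 / 0.146 = 82.28 g.
Volume: 82.28 g ÷ 1.12 g/mL = 73.46 mL.

73.5 mL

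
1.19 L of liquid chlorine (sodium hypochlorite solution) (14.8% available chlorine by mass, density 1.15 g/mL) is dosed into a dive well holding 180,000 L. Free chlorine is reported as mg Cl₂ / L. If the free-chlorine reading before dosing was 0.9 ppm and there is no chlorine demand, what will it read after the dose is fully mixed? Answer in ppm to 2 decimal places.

2.03 ppm

Mass of solution: 1.19 L × 1000 mL/L × 1.15 g/mL = 1368 g.
Available chlorine delivered: 1368 g × 0.148 = 202.5 g as Cl₂.
Concentration rise: 202.5 g / 180,000 L = 1.125 mg/L = 1.13 ppm.
Final FC: 0.9 + 1.13 = 2.03 ppm.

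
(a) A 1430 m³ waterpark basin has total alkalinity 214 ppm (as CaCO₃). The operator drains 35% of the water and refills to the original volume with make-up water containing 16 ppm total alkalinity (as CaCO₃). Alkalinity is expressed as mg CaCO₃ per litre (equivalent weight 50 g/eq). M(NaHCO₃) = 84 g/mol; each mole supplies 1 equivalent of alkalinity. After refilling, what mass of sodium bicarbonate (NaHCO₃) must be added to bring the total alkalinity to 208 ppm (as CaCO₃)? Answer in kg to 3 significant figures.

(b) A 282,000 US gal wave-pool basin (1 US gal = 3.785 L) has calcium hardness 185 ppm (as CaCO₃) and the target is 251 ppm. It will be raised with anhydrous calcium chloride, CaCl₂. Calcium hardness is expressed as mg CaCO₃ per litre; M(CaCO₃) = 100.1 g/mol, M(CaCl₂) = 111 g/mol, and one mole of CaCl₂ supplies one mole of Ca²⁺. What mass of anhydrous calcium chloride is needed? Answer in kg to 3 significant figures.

(a) Volume: 1430 m³ = 1,430,000 L.
(a) After draining 35% and refilling: 214 × 0.65 + 16 × 0.35 = 144.7 ppm.
(a) Deficit to target: 208 − 144.7 = 63.3 mg/L.
(a) As CaCO₃: 63.3 mg/L × 1,430,000 L = 90,520 g; ÷ 50 g/eq ÷ 1 = 1810 mol NaHCO₃.
(a) Mass: 1810 × 84 = 152,100 g.

(b) Volume: 282,000 US gal × 3.785 L/gal = 1,067,370 L.
(b) Hardness to add: (251 − 185) = 66 mg/L as CaCO₃ × 1,067,370 L = 70,450 g as CaCO₃.
(b) Moles of Ca²⁺ (1 mol Ca²⁺ ≡ 1 mol CaCO₃): 70,450 / 100.1 g/mol = 703.8 mol.
(b) Mass of CaCl₂: 703.8 × 111 = 78,120 g.

(a) 152 kg; (b) 78.1 kg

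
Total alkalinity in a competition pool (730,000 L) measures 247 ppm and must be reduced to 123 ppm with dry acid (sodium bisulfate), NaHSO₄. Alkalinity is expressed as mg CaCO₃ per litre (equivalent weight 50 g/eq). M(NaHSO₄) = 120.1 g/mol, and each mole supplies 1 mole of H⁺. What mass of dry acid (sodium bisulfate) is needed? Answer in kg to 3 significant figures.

217 kg

Alkalinity to neutralize: (247 − 123) = 124 mg/L as CaCO₃ × 730,000 L = 90,520 g as CaCO₃.
Equivalents of H⁺ required: 90,520 ÷ 50 g/eq = 1810 eq = 1810 mol NaHSO₄.
Mass of NaHSO₄: 1810 × 120.1 = 217,400 g.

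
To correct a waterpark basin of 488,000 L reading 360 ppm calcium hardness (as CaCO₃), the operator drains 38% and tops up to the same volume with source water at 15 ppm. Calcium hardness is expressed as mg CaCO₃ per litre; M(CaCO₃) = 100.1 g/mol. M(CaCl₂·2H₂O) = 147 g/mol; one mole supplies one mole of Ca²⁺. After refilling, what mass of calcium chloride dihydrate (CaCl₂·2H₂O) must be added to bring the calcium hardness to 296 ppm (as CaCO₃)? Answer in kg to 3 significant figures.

48.1 kg

After draining 38% and refilling: 360 × 0.62 + 15 × 0.38 = 228.9 ppm.
Deficit to target: 296 − 228.9 = 67.1 mg/L.
As CaCO₃: 67.1 mg/L × 488,000 L = 32,740 g; ÷ 100.1 = 327.1 mol Ca²⁺.
Mass: 327.1 × 147 = 48,090 g.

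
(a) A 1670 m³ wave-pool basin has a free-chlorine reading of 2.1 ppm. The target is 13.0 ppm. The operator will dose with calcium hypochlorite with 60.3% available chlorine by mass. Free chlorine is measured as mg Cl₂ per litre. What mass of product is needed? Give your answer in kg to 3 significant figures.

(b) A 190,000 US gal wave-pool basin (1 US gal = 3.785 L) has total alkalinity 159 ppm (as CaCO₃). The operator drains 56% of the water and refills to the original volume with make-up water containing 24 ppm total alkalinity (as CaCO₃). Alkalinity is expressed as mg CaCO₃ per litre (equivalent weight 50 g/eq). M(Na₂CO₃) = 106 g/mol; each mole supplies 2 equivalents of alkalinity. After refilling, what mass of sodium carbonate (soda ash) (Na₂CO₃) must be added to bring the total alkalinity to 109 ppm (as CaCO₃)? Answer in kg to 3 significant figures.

(a) Volume: 1670 m³ = 1,670,000 L.
(a) Chlorine deficit: 13.0 − 2.1 = 10.9 ppm = 10.9 mg/L as Cl₂.
(a) Cl₂ equivalent needed: 10.9 mg/L × 1,670,000 L = 18,200,000 mg = 18,200 g.
(a) Product at 60.3% available chlorine: 18,200 / 0.603 = 30,190 g.

(b) Volume: 190,000 US gal × 3.785 L/gal = 719,150 L.
(b) After draining 56% and refilling: 159 × 0.44 + 24 × 0.56 = 83.4 ppm.
(b) Deficit to target: 109 − 83.4 = 25.6 mg/L.
(b) As CaCO₃: 25.6 mg/L × 719,150 L = 18,410 g; ÷ 50 g/eq ÷ 2 = 184.1 mol Na₂CO₃.
(b) Mass: 184.1 × 106 = 19,510 g.

(a) 30.2 kg; (b) 19.5 kg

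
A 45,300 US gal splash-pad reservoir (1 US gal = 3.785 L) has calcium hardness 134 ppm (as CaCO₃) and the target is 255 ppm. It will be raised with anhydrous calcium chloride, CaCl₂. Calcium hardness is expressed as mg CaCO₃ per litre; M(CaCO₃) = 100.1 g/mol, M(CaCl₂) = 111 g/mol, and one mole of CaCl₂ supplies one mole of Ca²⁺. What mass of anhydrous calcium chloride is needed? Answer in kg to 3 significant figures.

Volume: 45,300 US gal × 3.785 L/gal = 171,460 L.
Hardness to add: (255 − 134) = 121 mg/L as CaCO₃ × 171,460 L = 20,750 g as CaCO₃.
Moles of Ca²⁺ (1 mol Ca²⁺ ≡ 1 mol CaCO₃): 20,750 / 100.1 g/mol = 207.3 mol.
Mass of CaCl₂: 207.3 × 111 = 23,010 g.

23.0 kg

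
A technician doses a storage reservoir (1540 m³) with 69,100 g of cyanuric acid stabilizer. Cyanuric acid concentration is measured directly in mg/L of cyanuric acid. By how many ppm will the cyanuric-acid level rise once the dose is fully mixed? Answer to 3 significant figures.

44.9 ppm

Volume: 1540 m³ = 1,540,000 L.
Rise: 69,100 g / 1,540,000 L × 1000 = 44.87 mg/L.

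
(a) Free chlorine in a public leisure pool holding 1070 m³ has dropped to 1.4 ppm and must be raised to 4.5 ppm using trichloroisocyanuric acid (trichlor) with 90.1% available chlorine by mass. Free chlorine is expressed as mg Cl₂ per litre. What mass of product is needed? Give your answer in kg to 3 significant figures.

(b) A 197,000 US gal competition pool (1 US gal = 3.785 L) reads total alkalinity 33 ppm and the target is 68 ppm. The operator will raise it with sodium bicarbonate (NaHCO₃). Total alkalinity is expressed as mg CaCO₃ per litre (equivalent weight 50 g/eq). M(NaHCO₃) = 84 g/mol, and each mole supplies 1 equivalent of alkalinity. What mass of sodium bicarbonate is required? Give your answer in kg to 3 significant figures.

(a) Volume: 1070 m³ = 1,070,000 L.
(a) Chlorine deficit: 4.5 − 1.4 = 3.1 ppm = 3.1 mg/L as Cl₂.
(a) Cl₂ equivalent needed: 3.1 mg/L × 1,070,000 L = 3,317,000 mg = 3317 g.
(a) Product at 90.1% available chlorine: 3317 / 0.901 = 3681 g.

(b) Volume: 197,000 US gal × 3.785 L/gal = 745,645 L.
(b) Alkalinity to add: (68 − 33) = 35 mg/L as CaCO₃ × 745,645 L = 26,100 g as CaCO₃.
(b) Equivalents: 26,100 g ÷ 50 g/eq = 522 eq.
(b) NaHCO₃ supplies 1 eq per mole → 522 mol.
(b) Mass: 522 mol × 84 g/mol = 43,840 g.

(a) 3.68 kg; (b) 43.8 kg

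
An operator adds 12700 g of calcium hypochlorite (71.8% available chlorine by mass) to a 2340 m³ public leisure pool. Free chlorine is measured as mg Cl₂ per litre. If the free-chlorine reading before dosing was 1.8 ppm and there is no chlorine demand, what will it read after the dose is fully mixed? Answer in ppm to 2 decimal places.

5.70 ppm

Volume: 2340 m³ = 2,340,000 L.
Available chlorine delivered: 12,700 g × 0.718 = 9119 g as Cl₂.
Concentration rise: 9119 g / 2,340,000 L = 3.897 mg/L = 3.90 ppm.
Final FC: 1.8 + 3.90 = 5.70 ppm.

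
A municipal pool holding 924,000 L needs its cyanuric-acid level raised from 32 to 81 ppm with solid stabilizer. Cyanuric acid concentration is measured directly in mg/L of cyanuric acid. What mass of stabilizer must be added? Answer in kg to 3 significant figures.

45.3 kg

CYA to add: (81 − 32) = 49 mg/L × 924,000 L = 45,280 g cyanuric acid.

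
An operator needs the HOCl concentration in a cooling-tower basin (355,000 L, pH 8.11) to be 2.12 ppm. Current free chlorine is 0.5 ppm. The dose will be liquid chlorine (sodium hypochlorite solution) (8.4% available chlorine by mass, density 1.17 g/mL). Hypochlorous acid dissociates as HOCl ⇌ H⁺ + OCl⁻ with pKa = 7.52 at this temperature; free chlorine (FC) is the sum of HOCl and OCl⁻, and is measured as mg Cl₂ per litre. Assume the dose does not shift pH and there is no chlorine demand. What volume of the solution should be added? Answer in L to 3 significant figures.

[OCl⁻]/[HOCl] = 10^(pH − pKa) = 10^(8.11 − 7.52) = 3.89; fraction as HOCl = 1/(1 + 3.89) = 0.2045.
Free chlorine required for 2.12 ppm HOCl: 2.12 / 0.2045 = 10.37 ppm.
FC to add: 10.37 − 0.5 = 9.868 mg/L as Cl₂.
Cl₂ equivalent: 9.868 mg/L × 355,000 L = 3503 g.
Product at 8.4% available Cl: 3503 / 0.084 = 41,700 g.
Volume: 41,700 g ÷ 1.17 g/mL = 35,640 mL.

35.6 L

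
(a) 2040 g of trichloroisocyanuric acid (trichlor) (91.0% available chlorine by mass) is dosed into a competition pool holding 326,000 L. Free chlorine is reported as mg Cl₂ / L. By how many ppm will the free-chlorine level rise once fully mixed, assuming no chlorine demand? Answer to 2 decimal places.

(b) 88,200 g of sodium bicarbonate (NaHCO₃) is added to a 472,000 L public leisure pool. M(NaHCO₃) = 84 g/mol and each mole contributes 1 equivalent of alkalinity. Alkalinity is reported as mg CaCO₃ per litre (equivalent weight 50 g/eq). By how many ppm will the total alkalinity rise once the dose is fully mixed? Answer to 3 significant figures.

(a) Available chlorine delivered: 2040 g × 0.91 = 1856 g as Cl₂.
(a) Concentration rise: 1856 g / 326,000 L = 5.694 mg/L = 5.69 ppm.

(b) Moles of NaHCO₃: 88,200 g ÷ 84 g/mol = 1050 mol → 1050 eq of alkalinity.
(b) As CaCO₃: 1050 eq × 50 g/eq = 52,500 g.
(b) Rise: 52,500 g / 472,000 L × 1000 = 111.2 mg/L.

(a) 5.69 ppm; (b) 111 ppm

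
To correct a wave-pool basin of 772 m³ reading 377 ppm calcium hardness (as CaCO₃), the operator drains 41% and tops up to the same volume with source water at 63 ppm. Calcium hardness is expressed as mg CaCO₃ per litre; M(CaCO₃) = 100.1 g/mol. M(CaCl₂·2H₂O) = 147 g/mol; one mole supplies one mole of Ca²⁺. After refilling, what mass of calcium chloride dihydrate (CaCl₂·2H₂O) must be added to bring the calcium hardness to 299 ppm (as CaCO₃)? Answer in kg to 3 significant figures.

57.5 kg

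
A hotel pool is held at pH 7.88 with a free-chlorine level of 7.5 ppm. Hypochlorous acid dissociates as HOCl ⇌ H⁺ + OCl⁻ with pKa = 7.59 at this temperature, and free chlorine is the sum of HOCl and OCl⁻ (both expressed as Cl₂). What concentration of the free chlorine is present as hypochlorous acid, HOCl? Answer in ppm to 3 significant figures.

[OCl⁻]/[HOCl] = 10^(pH − pKa) = 10^(7.88 − 7.59) = 10^0.29 = 1.95.
Fraction as HOCl = 1 / (1 + 1.95) = 0.339.
HOCl = 0.339 × 7.5 ppm = 2.543 ppm.

2.54 ppm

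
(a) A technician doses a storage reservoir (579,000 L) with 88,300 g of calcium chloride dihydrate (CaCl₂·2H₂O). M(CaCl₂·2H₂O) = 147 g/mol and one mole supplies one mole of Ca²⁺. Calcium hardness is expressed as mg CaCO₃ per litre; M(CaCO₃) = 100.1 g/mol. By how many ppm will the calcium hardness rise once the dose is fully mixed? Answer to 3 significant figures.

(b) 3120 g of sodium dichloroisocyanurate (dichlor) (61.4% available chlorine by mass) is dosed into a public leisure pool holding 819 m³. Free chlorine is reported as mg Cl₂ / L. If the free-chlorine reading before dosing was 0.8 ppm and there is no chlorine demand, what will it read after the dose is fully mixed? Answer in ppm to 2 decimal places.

(a) 104 ppm; (b) 3.14 ppm

(a) Moles of Ca²⁺: 88,300 g ÷ 147 g/mol = 600.7 mol.
(a) As CaCO₃: 600.7 mol × 100.1 g/mol = 60,130 g.
(a) Rise: 60,130 g / 579,000 L × 1000 = 103.8 mg/L.

(b) Volume: 819 m³ = 819,000 L.
(b) Available chlorine delivered: 3120 g × 0.614 = 1916 g as Cl₂.
(b) Concentration rise: 1916 g / 819,000 L = 2.339 mg/L = 2.34 ppm.
(b) Final FC: 0.8 + 2.34 = 3.14 ppm.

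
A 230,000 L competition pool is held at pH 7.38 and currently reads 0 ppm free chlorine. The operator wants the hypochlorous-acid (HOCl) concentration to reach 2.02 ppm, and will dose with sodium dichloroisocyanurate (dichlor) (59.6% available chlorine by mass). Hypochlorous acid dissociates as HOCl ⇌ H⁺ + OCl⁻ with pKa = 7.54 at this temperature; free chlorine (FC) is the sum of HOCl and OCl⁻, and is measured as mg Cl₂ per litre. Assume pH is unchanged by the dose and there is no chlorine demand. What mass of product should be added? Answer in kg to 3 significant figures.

1.32 kg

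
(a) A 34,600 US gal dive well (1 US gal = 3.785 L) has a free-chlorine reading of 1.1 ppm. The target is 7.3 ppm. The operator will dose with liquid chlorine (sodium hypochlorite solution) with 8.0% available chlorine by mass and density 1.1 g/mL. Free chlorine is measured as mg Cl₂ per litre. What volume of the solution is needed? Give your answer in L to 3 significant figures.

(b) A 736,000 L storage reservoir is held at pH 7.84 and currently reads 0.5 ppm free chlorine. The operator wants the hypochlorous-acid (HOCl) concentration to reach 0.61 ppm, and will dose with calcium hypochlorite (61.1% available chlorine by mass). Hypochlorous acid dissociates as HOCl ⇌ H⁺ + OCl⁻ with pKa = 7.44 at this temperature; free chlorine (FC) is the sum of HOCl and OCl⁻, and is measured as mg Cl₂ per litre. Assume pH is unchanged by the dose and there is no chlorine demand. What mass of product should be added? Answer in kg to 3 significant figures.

(a) 9.23 L; (b) 1.98 kg

(a) Volume: 34,600 US gal × 3.785 L/gal = 130,961 L.
(a) Chlorine deficit: 7.3 − 1.1 = 6.2 ppm = 6.2 mg/L as Cl₂.
(a) Cl₂ equivalent needed: 6.2 mg/L × 130,961 L = 812,000 mg = 812 g.
(a) Product at 8.0% available chlorine: 812 / 0.08 = 10,150 g.
(a) Volume at density 1.1 g/mL: 10,150 g ÷ 1.1 g/mL = 9227 mL.

(b) [OCl⁻]/[HOCl] = 10^(pH − pKa) = 10^(7.84 − 7.44) = 2.512; fraction as HOCl = 1/(1 + 2.512) = 0.2847.
(b) Free chlorine required for 0.61 ppm HOCl: 0.61 / 0.2847 = 2.142 ppm.
(b) FC to add: 2.142 − 0.5 = 1.642 mg/L as Cl₂.
(b) Cl₂ equivalent: 1.642 mg/L × 736,000 L = 1209 g.
(b) Product at 61.1% available Cl: 1209 / 0.611 = 1978 g.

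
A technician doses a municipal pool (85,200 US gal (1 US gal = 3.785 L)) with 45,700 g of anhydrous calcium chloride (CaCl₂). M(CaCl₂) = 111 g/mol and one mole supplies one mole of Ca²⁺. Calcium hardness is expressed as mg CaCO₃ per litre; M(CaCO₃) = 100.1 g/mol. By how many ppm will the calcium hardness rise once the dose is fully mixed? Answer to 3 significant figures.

Volume: 85,200 US gal × 3.785 L/gal = 322,482 L.
Moles of Ca²⁺: 45,700 g ÷ 111 g/mol = 411.7 mol.
As CaCO₃: 411.7 mol × 100.1 g/mol = 41,210 g.
Rise: 41,210 g / 322,482 L × 1000 = 127.8 mg/L.

128 ppm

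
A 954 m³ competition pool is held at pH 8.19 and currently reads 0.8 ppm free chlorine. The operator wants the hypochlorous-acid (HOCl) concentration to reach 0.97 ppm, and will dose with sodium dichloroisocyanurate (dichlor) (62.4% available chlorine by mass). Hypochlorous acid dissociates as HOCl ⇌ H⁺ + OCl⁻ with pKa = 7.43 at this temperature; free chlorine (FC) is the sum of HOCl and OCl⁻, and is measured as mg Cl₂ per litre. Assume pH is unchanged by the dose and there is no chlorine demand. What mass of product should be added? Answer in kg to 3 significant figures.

Volume: 954 m³ = 954,000 L.
[OCl⁻]/[HOCl] = 10^(pH − pKa) = 10^(8.19 − 7.43) = 5.754; fraction as HOCl = 1/(1 + 5.754) = 0.1481.
Free chlorine required for 0.97 ppm HOCl: 0.97 / 0.1481 = 6.552 ppm.
FC to add: 6.552 − 0.8 = 5.752 mg/L as Cl₂.
Cl₂ equivalent: 5.752 mg/L × 954,000 L = 5487 g.
Product at 62.4% available Cl: 5487 / 0.624 = 8794 g.

8.79 kg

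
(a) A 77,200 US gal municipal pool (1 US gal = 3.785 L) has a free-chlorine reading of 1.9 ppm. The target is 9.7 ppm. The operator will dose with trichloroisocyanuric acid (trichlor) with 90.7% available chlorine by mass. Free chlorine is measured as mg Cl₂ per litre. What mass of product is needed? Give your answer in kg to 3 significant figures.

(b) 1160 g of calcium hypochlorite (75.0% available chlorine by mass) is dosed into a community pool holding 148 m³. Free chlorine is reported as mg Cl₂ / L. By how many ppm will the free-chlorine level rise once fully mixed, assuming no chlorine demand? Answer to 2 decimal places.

(a) 2.51 kg; (b) 5.88 ppm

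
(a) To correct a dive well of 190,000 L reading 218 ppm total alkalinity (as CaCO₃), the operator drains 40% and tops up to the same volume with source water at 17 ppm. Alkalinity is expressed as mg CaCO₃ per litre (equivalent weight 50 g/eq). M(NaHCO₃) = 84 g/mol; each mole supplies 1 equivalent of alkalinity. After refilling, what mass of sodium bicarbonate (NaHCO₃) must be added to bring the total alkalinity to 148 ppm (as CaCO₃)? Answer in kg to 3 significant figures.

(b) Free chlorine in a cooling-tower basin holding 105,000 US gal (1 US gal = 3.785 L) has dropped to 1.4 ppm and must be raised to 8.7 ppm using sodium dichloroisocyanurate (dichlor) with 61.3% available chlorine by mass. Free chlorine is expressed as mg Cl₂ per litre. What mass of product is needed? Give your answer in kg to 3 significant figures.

(a) 3.32 kg; (b) 4.73 kg

(a) After draining 40% and refilling: 218 × 0.60 + 17 × 0.40 = 137.6 ppm.
(a) Deficit to target: 148 − 137.6 = 10.4 mg/L.
(a) As CaCO₃: 10.4 mg/L × 190,000 L = 1976 g; ÷ 50 g/eq ÷ 1 = 39.52 mol NaHCO₃.
(a) Mass: 39.52 × 84 = 3320 g.

(b) Volume: 105,000 US gal × 3.785 L/gal = 397,425 L.
(b) Chlorine deficit: 8.7 − 1.4 = 7.3 ppm = 7.3 mg/L as Cl₂.
(b) Cl₂ equivalent needed: 7.3 mg/L × 397,425 L = 2,901,000 mg = 2901 g.
(b) Product at 61.3% available chlorine: 2901 / 0.613 = 4733 g.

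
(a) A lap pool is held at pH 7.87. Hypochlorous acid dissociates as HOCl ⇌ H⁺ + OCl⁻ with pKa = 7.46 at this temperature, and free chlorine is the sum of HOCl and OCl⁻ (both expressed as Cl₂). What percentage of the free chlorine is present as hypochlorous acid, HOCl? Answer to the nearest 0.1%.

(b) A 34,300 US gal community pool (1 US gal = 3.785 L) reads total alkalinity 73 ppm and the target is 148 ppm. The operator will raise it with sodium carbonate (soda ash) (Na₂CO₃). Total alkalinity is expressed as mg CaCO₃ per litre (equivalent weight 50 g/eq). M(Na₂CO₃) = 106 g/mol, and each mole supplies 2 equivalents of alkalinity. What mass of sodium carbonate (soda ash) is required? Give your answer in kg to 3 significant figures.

(a) 28.0%; (b) 10.3 kg

(a) [OCl⁻]/[HOCl] = 10^(pH − pKa) = 10^(7.87 − 7.46) = 10^0.41 = 2.57.
(a) Fraction as HOCl = 1 / (1 + 2.57) = 0.2801.

(b) Volume: 34,300 US gal × 3.785 L/gal = 129,826 L.
(b) Alkalinity to add: (148 − 73) = 75 mg/L as CaCO₃ × 129,826 L = 9737 g as CaCO₃.
(b) Equivalents: 9737 g ÷ 50 g/eq = 194.7 eq.
(b) Each mole of Na₂CO₃ supplies 2 eq, so 194.7 / 2 = 97.37 mol.
(b) Mass: 97.37 mol × 106 g/mol = 10,320 g.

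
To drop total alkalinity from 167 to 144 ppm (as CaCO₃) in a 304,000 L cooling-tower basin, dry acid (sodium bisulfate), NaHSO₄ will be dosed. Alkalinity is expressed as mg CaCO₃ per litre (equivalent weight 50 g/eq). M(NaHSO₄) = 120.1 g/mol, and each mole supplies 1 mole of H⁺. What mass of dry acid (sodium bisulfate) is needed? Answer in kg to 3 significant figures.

Alkalinity to neutralize: (167 − 144) = 23 mg/L as CaCO₃ × 304,000 L = 6992 g as CaCO₃.
Equivalents of H⁺ required: 6992 ÷ 50 g/eq = 139.8 eq = 139.8 mol NaHSO₄.
Mass of NaHSO₄: 139.8 × 120.1 = 16,790 g.

16.8 kg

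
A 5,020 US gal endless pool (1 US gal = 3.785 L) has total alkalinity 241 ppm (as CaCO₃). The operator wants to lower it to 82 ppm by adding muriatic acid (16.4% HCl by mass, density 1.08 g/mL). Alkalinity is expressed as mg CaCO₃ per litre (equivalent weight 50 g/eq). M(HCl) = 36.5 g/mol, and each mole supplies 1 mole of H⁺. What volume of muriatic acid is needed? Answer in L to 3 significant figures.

Volume: 5,020 US gal × 3.785 L/gal = 19,001 L.
Alkalinity to neutralize: (241 − 82) = 159 mg/L as CaCO₃ × 19,001 L = 3021 g as CaCO₃.
Equivalents of H⁺ required: 3021 ÷ 50 g/eq = 60.42 eq = 60.42 mol HCl.
Mass of HCl: 60.42 × 36.5 = 2205 g.
Mass of 16.4% solution: 2205 / 0.164 = 13,450 g.
Volume: 13,450 g ÷ 1.08 g/mL = 12,450 mL.

12.5 L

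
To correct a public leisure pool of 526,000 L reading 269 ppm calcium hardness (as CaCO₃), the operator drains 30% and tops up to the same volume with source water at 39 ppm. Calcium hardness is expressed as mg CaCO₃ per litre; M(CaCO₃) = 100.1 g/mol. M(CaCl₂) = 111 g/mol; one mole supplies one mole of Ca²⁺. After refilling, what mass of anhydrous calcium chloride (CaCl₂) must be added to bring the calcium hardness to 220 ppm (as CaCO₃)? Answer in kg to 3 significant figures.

11.7 kg

After draining 30% and refilling: 269 × 0.70 + 39 × 0.30 = 200 ppm.
Deficit to target: 220 − 200 = 20 mg/L.
As CaCO₃: 20 mg/L × 526,000 L = 10,520 g; ÷ 100.1 = 105.1 mol Ca²⁺.
Mass: 105.1 × 111 = 11,670 g.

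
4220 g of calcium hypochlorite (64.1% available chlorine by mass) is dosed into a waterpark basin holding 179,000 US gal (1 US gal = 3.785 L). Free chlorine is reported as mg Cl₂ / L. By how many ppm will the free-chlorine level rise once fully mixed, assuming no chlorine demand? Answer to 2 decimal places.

3.99 ppm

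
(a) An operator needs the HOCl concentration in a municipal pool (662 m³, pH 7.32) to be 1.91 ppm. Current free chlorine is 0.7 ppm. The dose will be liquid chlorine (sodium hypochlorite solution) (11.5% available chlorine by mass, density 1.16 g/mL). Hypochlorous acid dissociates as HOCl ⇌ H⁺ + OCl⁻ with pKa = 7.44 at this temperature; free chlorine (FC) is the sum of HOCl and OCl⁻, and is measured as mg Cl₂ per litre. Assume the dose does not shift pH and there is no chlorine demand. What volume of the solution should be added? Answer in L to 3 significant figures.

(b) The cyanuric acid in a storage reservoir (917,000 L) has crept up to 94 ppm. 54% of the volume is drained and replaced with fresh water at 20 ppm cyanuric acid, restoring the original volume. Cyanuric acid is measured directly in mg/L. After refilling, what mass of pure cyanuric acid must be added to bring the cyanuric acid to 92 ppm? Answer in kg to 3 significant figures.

(a) 13.2 L; (b) 34.8 kg

(a) Volume: 662 m³ = 662,000 L.
(a) [OCl⁻]/[HOCl] = 10^(pH − pKa) = 10^(7.32 − 7.44) = 0.7586; fraction as HOCl = 1/(1 + 0.7586) = 0.5686.
(a) Free chlorine required for 1.91 ppm HOCl: 1.91 / 0.5686 = 3.359 ppm.
(a) FC to add: 3.359 − 0.7 = 2.659 mg/L as Cl₂.
(a) Cl₂ equivalent: 2.659 mg/L × 662,000 L = 1760 g.
(a) Product at 11.5% available Cl: 1760 / 0.115 = 15,310 g.
(a) Volume: 15,310 g ÷ 1.16 g/mL = 13,190 mL.

(b) After draining 54% and refilling: 94 × 0.46 + 20 × 0.54 = 54.04 ppm.
(b) Deficit to target: 92 − 54.04 = 37.96 mg/L.
(b) Mass: 37.96 mg/L × 917,000 L = 34,810 g cyanuric acid.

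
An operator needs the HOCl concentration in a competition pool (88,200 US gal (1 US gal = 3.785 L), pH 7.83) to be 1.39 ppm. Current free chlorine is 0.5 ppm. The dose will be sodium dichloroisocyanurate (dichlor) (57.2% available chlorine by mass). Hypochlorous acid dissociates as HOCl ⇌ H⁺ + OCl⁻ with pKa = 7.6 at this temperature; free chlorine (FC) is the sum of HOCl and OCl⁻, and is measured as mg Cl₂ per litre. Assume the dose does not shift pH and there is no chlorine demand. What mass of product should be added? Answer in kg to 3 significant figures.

1.90 kg

Volume: 88,200 US gal × 3.785 L/gal = 333,837 L.
[OCl⁻]/[HOCl] = 10^(pH − pKa) = 10^(7.83 − 7.6) = 1.698; fraction as HOCl = 1/(1 + 1.698) = 0.3706.
Free chlorine required for 1.39 ppm HOCl: 1.39 / 0.3706 = 3.751 ppm.
FC to add: 3.751 − 0.5 = 3.251 mg/L as Cl₂.
Cl₂ equivalent: 3.251 mg/L × 333,837 L = 1085 g.
Product at 57.2% available Cl: 1085 / 0.572 = 1897 g.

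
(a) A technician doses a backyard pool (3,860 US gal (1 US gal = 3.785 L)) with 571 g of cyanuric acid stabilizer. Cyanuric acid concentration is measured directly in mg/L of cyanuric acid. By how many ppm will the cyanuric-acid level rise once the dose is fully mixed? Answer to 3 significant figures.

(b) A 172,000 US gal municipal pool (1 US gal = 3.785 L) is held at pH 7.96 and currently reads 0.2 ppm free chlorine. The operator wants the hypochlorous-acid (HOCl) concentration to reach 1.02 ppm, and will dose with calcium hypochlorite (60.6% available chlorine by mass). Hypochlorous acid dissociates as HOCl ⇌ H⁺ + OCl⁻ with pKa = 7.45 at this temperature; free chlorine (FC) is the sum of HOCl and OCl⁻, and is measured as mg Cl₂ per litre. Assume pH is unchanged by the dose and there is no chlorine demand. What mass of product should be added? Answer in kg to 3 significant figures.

(a) 39.1 ppm; (b) 4.43 kg

(a) Volume: 3,860 US gal × 3.785 L/gal = 14,610 L.
(a) Rise: 571 g / 14,610 L × 1000 = 39.08 mg/L.

(b) Volume: 172,000 US gal × 3.785 L/gal = 651,020 L.
(b) [OCl⁻]/[HOCl] = 10^(pH − pKa) = 10^(7.96 − 7.45) = 3.236; fraction as HOCl = 1/(1 + 3.236) = 0.2361.
(b) Free chlorine required for 1.02 ppm HOCl: 1.02 / 0.2361 = 4.321 ppm.
(b) FC to add: 4.321 − 0.2 = 4.121 mg/L as Cl₂.
(b) Cl₂ equivalent: 4.121 mg/L × 651,020 L = 2683 g.
(b) Product at 60.6% available Cl: 2683 / 0.606 = 4427 g.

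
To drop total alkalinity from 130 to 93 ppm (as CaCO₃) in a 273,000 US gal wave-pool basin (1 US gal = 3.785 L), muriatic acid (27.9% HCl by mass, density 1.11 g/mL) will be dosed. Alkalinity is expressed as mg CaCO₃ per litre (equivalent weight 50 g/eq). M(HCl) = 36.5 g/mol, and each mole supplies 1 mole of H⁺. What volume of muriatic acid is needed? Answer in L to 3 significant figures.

90.1 L

Volume: 273,000 US gal × 3.785 L/gal = 1,033,305 L.
Alkalinity to neutralize: (130 − 93) = 37 mg/L as CaCO₃ × 1,033,305 L = 38,230 g as CaCO₃.
Equivalents of H⁺ required: 38,230 ÷ 50 g/eq = 764.6 eq = 764.6 mol HCl.
Mass of HCl: 764.6 × 36.5 = 27,910 g.
Mass of 27.9% solution: 27,910 / 0.279 = 100,000 g.
Volume: 100,000 g ÷ 1.11 g/mL = 90,120 mL.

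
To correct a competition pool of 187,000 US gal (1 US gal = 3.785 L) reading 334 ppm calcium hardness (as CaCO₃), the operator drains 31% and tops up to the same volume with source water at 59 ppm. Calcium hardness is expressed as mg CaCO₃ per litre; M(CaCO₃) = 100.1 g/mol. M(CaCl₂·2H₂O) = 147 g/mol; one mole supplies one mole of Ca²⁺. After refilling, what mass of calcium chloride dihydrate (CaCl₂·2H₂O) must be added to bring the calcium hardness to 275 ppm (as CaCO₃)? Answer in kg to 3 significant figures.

27.3 kg

Volume: 187,000 US gal × 3.785 L/gal = 707,795 L.
After draining 31% and refilling: 334 × 0.69 + 59 × 0.31 = 248.75 ppm.
Deficit to target: 275 − 248.75 = 26.25 mg/L.
As CaCO₃: 26.25 mg/L × 707,795 L = 18,580 g; ÷ 100.1 = 185.6 mol Ca²⁺.
Mass: 185.6 × 147 = 27,280 g.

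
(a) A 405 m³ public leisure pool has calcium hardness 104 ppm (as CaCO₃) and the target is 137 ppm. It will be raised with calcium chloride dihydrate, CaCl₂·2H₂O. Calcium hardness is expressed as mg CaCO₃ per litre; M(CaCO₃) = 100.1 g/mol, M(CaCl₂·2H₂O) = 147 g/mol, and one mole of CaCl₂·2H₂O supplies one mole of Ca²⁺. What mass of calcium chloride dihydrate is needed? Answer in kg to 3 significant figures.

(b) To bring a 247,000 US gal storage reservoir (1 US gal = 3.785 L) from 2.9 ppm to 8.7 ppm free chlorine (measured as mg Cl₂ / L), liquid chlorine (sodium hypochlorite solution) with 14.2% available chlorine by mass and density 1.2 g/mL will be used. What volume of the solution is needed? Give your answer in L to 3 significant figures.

(a) 19.6 kg; (b) 31.8 L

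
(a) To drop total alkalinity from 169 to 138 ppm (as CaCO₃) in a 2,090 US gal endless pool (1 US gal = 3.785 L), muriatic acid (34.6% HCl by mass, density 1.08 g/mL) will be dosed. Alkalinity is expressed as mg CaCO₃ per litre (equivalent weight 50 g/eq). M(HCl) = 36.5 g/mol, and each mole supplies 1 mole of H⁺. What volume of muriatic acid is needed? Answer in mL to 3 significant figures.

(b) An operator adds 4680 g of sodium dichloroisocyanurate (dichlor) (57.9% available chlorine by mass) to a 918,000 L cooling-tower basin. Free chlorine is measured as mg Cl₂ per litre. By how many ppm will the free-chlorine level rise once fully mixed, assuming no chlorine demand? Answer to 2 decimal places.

(a) 479 mL; (b) 2.95 ppm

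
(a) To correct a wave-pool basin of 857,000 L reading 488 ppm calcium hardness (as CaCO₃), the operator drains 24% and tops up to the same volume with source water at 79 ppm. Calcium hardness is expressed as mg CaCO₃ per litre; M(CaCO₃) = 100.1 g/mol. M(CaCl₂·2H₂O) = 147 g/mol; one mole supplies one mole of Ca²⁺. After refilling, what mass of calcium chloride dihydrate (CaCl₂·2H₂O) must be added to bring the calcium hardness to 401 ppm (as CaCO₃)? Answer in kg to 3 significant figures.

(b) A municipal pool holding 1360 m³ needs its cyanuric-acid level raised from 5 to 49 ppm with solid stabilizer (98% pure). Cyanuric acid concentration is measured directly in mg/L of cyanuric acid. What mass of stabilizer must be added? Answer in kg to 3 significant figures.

(a) After draining 24% and refilling: 488 × 0.76 + 79 × 0.24 = 389.84 ppm.
(a) Deficit to target: 401 − 389.84 = 11.16 mg/L.
(a) As CaCO₃: 11.16 mg/L × 857,000 L = 9564 g; ÷ 100.1 = 95.55 mol Ca²⁺.
(a) Mass: 95.55 × 147 = 14,050 g.

(b) Volume: 1360 m³ = 1,360,000 L.
(b) CYA to add: (49 − 5) = 44 mg/L × 1,360,000 L = 59,840 g cyanuric acid.
(b) At 98% purity: 59,840 / 0.98 = 61,060 g product.

(a) 14.0 kg; (b) 61.1 kg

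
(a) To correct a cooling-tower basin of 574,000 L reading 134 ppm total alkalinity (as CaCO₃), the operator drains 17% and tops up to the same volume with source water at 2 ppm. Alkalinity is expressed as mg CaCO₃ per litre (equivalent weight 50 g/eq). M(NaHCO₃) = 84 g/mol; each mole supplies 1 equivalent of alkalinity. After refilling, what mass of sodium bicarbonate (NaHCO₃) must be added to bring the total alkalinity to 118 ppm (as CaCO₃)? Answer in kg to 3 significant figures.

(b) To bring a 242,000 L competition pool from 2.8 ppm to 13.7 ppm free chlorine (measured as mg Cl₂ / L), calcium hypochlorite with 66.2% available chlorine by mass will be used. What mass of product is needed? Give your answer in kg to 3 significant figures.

(a) After draining 17% and refilling: 134 × 0.83 + 2 × 0.17 = 111.56 ppm.
(a) Deficit to target: 118 − 111.56 = 6.44 mg/L.
(a) As CaCO₃: 6.44 mg/L × 574,000 L = 3697 g; ÷ 50 g/eq ÷ 1 = 73.93 mol NaHCO₃.
(a) Mass: 73.93 × 84 = 6210 g.

(b) Chlorine deficit: 13.7 − 2.8 = 10.9 ppm = 10.9 mg/L as Cl₂.
(b) Cl₂ equivalent needed: 10.9 mg/L × 242,000 L = 2,638,000 mg = 2638 g.
(b) Product at 66.2% available chlorine: 2638 / 0.662 = 3985 g.

(a) 6.21 kg; (b) 3.98 kg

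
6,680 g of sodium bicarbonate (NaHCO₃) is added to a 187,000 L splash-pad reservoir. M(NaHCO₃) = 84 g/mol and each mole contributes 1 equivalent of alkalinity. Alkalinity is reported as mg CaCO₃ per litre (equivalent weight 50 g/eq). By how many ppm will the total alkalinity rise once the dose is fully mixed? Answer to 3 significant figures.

Moles of NaHCO₃: 6,680 g ÷ 84 g/mol = 79.52 mol → 79.52 eq of alkalinity.
As CaCO₃: 79.52 eq × 50 g/eq = 3976 g.
Rise: 3976 g / 187,000 L × 1000 = 21.26 mg/L.

21.3 ppm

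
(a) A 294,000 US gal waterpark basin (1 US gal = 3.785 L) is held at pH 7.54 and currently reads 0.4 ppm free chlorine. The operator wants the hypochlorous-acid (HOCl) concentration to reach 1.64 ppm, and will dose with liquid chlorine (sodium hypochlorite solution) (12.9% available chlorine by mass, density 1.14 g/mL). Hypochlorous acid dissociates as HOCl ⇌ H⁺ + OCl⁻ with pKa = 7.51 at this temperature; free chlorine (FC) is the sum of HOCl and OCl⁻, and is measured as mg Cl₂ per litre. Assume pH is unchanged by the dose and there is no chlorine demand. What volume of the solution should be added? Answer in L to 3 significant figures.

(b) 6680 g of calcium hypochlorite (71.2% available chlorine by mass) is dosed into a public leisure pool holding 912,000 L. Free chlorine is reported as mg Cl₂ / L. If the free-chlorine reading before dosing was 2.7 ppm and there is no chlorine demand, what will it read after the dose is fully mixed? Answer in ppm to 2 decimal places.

(a) Volume: 294,000 US gal × 3.785 L/gal = 1,112,790 L.
(a) [OCl⁻]/[HOCl] = 10^(pH − pKa) = 10^(7.54 − 7.51) = 1.072; fraction as HOCl = 1/(1 + 1.072) = 0.4827.
(a) Free chlorine required for 1.64 ppm HOCl: 1.64 / 0.4827 = 3.397 ppm.
(a) FC to add: 3.397 − 0.4 = 2.997 mg/L as Cl₂.
(a) Cl₂ equivalent: 2.997 mg/L × 1,112,790 L = 3335 g.
(a) Product at 12.9% available Cl: 3335 / 0.129 = 25,860 g.
(a) Volume: 25,860 g ÷ 1.14 g/mL = 22,680 mL.

(b) Available chlorine delivered: 6680 g × 0.712 = 4756 g as Cl₂.
(b) Concentration rise: 4756 g / 912,000 L = 5.215 mg/L = 5.22 ppm.
(b) Final FC: 2.7 + 5.22 = 7.92 ppm.

(a) 22.7 L; (b) 7.92 ppm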